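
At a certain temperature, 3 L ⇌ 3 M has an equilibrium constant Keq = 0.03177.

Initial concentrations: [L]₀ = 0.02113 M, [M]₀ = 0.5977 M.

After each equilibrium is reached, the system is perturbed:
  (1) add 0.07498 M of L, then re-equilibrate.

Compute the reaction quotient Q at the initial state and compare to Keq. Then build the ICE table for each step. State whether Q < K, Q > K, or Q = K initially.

Q₀ = 2.2633e+04; Q > K (proceeds reverse)

Q₀ = 2.2633e+04 vs Keq = 0.03177 ⇒ Q>K, reverse
Step 1:
                  L         M
  Initial   0.02113    0.5977
  Change     0.4488   -0.4488
  Equil        0.47    0.1489
  solve Keq expr → x = -0.1496; check Q = 0.03177
Then add 0.07498 M of L.
Step 2:
                  L         M
  Initial     0.545    0.1489
  Change   -0.01804   0.01804
  Equil      0.5269    0.1669
  solve Keq expr → x = 0.006012; check Q = 0.03177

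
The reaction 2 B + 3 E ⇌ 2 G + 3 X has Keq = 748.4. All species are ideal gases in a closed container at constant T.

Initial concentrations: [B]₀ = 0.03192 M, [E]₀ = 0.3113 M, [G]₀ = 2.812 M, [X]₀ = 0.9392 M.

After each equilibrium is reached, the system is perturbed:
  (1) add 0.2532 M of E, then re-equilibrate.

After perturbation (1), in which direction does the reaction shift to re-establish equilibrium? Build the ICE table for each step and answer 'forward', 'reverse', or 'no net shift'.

Direction: forward

Q₀ = 2.1313e+05 vs Keq = 748.4 ⇒ Q>K, reverse
Step 1:
                    B           E           G           X
  I           0.03192      0.3113       2.812      0.9392
  C            0.1355      0.2032     -0.1355     -0.2032
  E            0.1674      0.5145       2.677       0.736
  solve Keq expr → x = -0.06774; check Q = 748.4
Then add 0.2532 M of E.
Step 2:
                    B           E           G           X
  I            0.1674      0.7677       2.677       0.736
  C          -0.04506    -0.06759     0.04506     0.06759
  E            0.1223      0.7001       2.722      0.8036
  solve Keq expr → x = 0.02253; check Q = 748.4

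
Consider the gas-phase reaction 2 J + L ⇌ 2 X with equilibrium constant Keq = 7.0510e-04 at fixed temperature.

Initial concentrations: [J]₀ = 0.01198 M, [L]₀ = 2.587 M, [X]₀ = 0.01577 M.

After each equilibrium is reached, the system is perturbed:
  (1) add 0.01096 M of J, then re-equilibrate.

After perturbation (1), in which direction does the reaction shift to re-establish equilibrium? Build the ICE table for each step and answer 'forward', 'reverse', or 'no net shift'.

Q₀ = 0.6698 vs Keq = 7.0510e-04 ⇒ Q>K, reverse
Step 1:
                  J         L         X
  I         0.01198     2.587   0.01577
  C         0.01463  0.007316  -0.01463
  E         0.02661     2.594  0.001138
  solve Keq expr → x = -0.007316; check Q = 7.0510e-04
Then add 0.01096 M of J.
Step 2:
                  J         L         X
  I         0.03757     2.594  0.001138
  C       -4.4946e-04 -2.2473e-04 4.4946e-04
  E         0.03712     2.594  0.001588
  solve Keq expr → x = 2.2473e-04; check Q = 7.0510e-04

Direction: forward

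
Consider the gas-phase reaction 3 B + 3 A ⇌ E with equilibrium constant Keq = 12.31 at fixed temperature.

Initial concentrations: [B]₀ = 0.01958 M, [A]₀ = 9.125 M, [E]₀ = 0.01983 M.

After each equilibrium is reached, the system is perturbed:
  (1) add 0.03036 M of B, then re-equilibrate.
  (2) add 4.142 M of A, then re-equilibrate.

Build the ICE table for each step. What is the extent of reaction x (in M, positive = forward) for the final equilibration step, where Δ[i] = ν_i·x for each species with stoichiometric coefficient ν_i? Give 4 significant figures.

x = 0.001514 M

Q₀ = 3.477 vs Keq = 12.31 ⇒ Q<K, forward
Step 1:
                   B          A          E
  I          0.01958      9.125    0.01983
  C        -0.006287  -0.006287   0.002096
  E          0.01329      9.119    0.02193
  solve Keq expr → x = 0.002096; check Q = 12.31
Then add 0.03036 M of B.
Step 2:
                   B          A          E
  I          0.04365      9.119    0.02193
  C         -0.02861   -0.02861   0.009537
  E          0.01504       9.09    0.03146
  solve Keq expr → x = 0.009537; check Q = 12.31
Then add 4.142 M of A.
Step 3:
                   B          A          E
  I          0.01504      13.23    0.03146
  C        -0.004542  -0.004542   0.001514
  E           0.0105      13.23    0.03298
  solve Keq expr → x = 0.001514; check Q = 12.31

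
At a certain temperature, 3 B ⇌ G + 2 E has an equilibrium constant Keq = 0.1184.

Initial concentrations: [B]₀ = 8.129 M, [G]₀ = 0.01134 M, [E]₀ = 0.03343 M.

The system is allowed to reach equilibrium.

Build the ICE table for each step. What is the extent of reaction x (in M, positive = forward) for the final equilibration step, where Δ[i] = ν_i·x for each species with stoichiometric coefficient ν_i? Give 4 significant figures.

Q₀ = 2.3593e-08 vs Keq = 0.1184 ⇒ Q<K, forward
Step 1:
                    B           G           E
  Initial       8.129     0.01134     0.03343
  Change        -3.89       1.297       2.593
  Equil         4.239       1.308       2.626
  solve Keq expr → x = 1.297; check Q = 0.1184

x = 1.297 M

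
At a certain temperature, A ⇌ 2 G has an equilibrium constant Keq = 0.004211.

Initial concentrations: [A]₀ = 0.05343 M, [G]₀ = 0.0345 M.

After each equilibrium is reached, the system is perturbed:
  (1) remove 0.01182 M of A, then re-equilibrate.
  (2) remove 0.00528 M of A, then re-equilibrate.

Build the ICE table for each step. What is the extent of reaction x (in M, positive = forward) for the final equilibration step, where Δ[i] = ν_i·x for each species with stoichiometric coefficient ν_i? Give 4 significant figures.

x = -3.6052e-04 M

Q₀ = 0.02228 vs Keq = 0.004211 ⇒ Q>K, reverse
Step 1:
                  A         G
  init      0.05343    0.0345
  Δ        0.009134  -0.01827
  eq        0.06256   0.01623
  solve Keq expr → x = -0.009134; check Q = 0.004211
Then remove 0.01182 M of A.
Step 2:
                  A         G
  init      0.05074   0.01623
  Δ       7.5272e-04 -0.001505
  eq         0.0515   0.01473
  solve Keq expr → x = -7.5272e-04; check Q = 0.004211
Then remove 0.00528 M of A.
Step 3:
                  A         G
  init      0.04622   0.01473
  Δ       3.6052e-04 -7.2103e-04
  eq        0.04658     0.014
  solve Keq expr → x = -3.6052e-04; check Q = 0.004211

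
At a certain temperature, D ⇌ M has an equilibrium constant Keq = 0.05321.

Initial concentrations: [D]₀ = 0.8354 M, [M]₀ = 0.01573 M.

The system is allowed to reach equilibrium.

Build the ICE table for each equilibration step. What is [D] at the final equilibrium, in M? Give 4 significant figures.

Q₀ = 0.01883 vs Keq = 0.05321 ⇒ Q<K, forward
Step 1:
                   D          M
  I           0.8354    0.01573
  C         -0.02727    0.02727
  E           0.8081      0.043
  solve Keq expr → x = 0.02727; check Q = 0.05321

[D]_eq = 0.8081 M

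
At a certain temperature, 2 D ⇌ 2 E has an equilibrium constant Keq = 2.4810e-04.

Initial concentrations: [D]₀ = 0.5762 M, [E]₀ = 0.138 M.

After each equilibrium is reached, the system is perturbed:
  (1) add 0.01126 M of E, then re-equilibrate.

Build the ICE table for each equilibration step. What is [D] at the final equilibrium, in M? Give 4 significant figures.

[D]_eq = 0.7142 M

Q₀ = 0.05736 vs Keq = 2.4810e-04 ⇒ Q>K, reverse
Step 1:
                   D          E
  init        0.5762      0.138
  Δ           0.1269    -0.1269
  eq          0.7031    0.01108
  solve Keq expr → x = -0.06346; check Q = 2.4810e-04
Then add 0.01126 M of E.
Step 2:
                   D          E
  init        0.7031    0.02234
  Δ          0.01109   -0.01109
  eq          0.7142    0.01125
  solve Keq expr → x = -0.005543; check Q = 2.4810e-04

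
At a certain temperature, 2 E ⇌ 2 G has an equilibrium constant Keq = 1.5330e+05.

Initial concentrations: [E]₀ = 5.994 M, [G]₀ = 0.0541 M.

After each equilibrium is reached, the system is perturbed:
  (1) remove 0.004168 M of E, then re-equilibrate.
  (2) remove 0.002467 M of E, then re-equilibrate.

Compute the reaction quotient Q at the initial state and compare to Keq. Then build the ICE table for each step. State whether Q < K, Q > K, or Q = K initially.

Q₀ = 8.1463e-05; Q < K (proceeds forward)

Q₀ = 8.1463e-05 vs Keq = 1.5330e+05 ⇒ Q<K, forward
Step 1:
                  E         G
  init        5.994    0.0541
  Δ          -5.979     5.979
  eq        0.01541     6.033
  solve Keq expr → x = 2.989; check Q = 1.5330e+05
Then remove 0.004168 M of E.
Step 2:
                  E         G
  init      0.01124     6.033
  Δ        0.004157 -0.004157
  eq         0.0154     6.029
  solve Keq expr → x = -0.002079; check Q = 1.5330e+05
Then remove 0.002467 M of E.
Step 3:
                  E         G
  init      0.01293     6.029
  Δ        0.002461 -0.002461
  eq        0.01539     6.026
  solve Keq expr → x = -0.00123; check Q = 1.5330e+05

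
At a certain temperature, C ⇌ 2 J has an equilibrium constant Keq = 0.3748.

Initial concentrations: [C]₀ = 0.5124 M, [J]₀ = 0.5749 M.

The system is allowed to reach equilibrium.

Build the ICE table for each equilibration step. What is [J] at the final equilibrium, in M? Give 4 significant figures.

Q₀ = 0.645 vs Keq = 0.3748 ⇒ Q>K, reverse
Step 1:
                  C         J
  I          0.5124    0.5749
  C         0.05656   -0.1131
  E           0.569    0.4618
  solve Keq expr → x = -0.05656; check Q = 0.3748

[J]_eq = 0.4618 M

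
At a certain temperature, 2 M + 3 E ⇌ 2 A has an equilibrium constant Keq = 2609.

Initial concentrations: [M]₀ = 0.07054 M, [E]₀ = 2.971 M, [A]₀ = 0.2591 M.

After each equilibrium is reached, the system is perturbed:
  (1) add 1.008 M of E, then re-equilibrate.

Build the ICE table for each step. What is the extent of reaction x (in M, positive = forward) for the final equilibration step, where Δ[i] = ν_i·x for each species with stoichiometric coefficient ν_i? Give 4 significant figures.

x = 2.3995e-04 M

Q₀ = 0.5145 vs Keq = 2609 ⇒ Q<K, forward
Step 1:
                    M           E           A
  init        0.07054       2.971      0.2591
  Δ          -0.06922     -0.1038     0.06922
  eq         0.001324       2.867      0.3283
  solve Keq expr → x = 0.03461; check Q = 2609
Then add 1.008 M of E.
Step 2:
                    M           E           A
  init       0.001324       3.875      0.3283
  Δ       -4.7990e-04 -7.1984e-04  4.7990e-04
  eq       8.4406e-04       3.874      0.3288
  solve Keq expr → x = 2.3995e-04; check Q = 2609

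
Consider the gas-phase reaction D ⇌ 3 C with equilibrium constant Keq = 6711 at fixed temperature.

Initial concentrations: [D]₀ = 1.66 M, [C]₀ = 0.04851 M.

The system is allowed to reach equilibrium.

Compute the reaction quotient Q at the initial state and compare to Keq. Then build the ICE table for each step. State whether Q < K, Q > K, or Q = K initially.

Q₀ = 6.8768e-05 vs Keq = 6711 ⇒ Q<K, forward
Step 1:
                    D           C
  init           1.66     0.04851
  Δ            -1.642       4.925
  eq          0.01833       4.974
  solve Keq expr → x = 1.642; check Q = 6711

Q₀ = 6.8768e-05; Q < K (proceeds forward)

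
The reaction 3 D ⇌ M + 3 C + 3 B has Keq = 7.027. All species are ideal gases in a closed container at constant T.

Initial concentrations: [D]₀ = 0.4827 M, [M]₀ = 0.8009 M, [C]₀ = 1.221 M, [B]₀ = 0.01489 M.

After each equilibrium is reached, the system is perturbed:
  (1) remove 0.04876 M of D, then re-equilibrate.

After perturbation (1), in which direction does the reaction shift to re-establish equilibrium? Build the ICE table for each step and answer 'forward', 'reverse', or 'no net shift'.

Q₀ = 4.2793e-05 vs Keq = 7.027 ⇒ Q<K, forward
Step 1:
                  D         M         C         B
  Initial    0.4827    0.8009     1.221   0.01489
  Change    -0.2696   0.08988    0.2696    0.2696
  Equil      0.2131    0.8908     1.491    0.2845
  solve Keq expr → x = 0.08988; check Q = 7.027
Then remove 0.04876 M of D.
Step 2:
                  D         M         C         B
  Initial    0.1643    0.8908     1.491    0.2845
  Change    0.02563 -0.008542  -0.02563  -0.02563
  Equil      0.1899    0.8822     1.465    0.2589
  solve Keq expr → x = -0.008542; check Q = 7.027

Direction: reverse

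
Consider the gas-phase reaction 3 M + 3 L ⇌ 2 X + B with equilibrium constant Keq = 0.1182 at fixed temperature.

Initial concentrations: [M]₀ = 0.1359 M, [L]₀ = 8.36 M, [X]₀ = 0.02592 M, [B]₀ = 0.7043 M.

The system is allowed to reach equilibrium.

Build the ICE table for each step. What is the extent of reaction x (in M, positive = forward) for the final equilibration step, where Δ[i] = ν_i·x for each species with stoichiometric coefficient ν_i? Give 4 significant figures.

x = 0.03071 M

Q₀ = 3.2266e-04 vs Keq = 0.1182 ⇒ Q<K, forward
Step 1:
                    M           L           X           B
  init         0.1359        8.36     0.02592      0.7043
  Δ          -0.09212    -0.09212     0.06141     0.03071
  eq          0.04378       8.268     0.08733       0.735
  solve Keq expr → x = 0.03071; check Q = 0.1182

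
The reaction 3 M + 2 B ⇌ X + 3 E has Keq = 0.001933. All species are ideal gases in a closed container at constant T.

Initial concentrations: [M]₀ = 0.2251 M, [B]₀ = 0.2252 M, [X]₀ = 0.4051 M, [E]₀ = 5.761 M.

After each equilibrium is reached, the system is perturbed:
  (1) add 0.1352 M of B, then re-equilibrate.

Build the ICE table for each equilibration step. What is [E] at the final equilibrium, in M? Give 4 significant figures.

[E]_eq = 4.546 M

Q₀ = 1.3390e+05 vs Keq = 0.001933 ⇒ Q>K, reverse
Step 1:
                   M          B          X          E
  I           0.2251     0.2252     0.4051      5.761
  C            1.215     0.8101     -0.405     -1.215
  E             1.44      1.035 6.5879e-05      4.546
  solve Keq expr → x = -0.405; check Q = 0.001933
Then add 0.1352 M of B.
Step 2:
                   M          B          X          E
  I             1.44       1.17 6.5879e-05      4.546
  C       -5.4938e-05 -3.6625e-05 1.8313e-05 5.4938e-05
  E             1.44       1.17 8.4192e-05      4.546
  solve Keq expr → x = 1.8313e-05; check Q = 0.001933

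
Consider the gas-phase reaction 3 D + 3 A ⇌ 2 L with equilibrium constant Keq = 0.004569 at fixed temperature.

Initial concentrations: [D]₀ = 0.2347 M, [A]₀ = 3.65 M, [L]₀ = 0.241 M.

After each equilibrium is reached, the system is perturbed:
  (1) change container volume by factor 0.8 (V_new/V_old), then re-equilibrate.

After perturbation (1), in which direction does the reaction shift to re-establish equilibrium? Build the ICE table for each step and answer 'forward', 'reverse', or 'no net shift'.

Q₀ = 0.09239 vs Keq = 0.004569 ⇒ Q>K, reverse
Step 1:
                  D         A         L
  init       0.2347      3.65     0.241
  Δ          0.1681    0.1681   -0.1121
  eq         0.4028     3.818    0.1289
  solve Keq expr → x = -0.05604; check Q = 0.004569
Then change container volume by factor 0.8 (V_new/V_old).
Step 2:
                  D         A         L
  init       0.5035     4.773    0.1612
  Δ        -0.06218  -0.06218   0.04145
  eq         0.4413      4.71    0.2026
  solve Keq expr → x = 0.02073; check Q = 0.004569

Direction: forward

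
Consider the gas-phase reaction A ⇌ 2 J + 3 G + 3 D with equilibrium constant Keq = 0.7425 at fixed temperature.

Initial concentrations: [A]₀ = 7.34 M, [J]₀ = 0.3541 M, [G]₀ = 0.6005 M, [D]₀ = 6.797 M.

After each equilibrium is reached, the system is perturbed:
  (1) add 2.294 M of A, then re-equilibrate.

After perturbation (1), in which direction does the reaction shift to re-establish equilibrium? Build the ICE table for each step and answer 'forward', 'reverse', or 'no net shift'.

Q₀ = 1.162 vs Keq = 0.7425 ⇒ Q>K, reverse
Step 1:
                   A          J          G          D
  init          7.34     0.3541     0.6005      6.797
  Δ          0.01549   -0.03099   -0.04648   -0.04648
  eq           7.355     0.3231      0.554      6.751
  solve Keq expr → x = -0.01549; check Q = 0.7425
Then add 2.294 M of A.
Step 2:
                   A          J          G          D
  init         9.649     0.3231      0.554      6.751
  Δ        -0.009258    0.01852    0.02777    0.02777
  eq            9.64     0.3416     0.5818      6.778
  solve Keq expr → x = 0.009258; check Q = 0.7425

Direction: forward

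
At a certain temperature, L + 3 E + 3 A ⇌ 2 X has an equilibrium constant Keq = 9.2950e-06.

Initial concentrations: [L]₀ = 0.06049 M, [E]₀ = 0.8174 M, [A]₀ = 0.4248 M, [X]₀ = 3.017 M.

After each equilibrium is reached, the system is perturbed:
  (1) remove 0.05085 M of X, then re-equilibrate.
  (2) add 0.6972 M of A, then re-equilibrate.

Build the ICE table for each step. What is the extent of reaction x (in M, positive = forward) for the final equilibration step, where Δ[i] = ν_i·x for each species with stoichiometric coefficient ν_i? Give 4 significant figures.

Q₀ = 3594 vs Keq = 9.2950e-06 ⇒ Q>K, reverse
Step 1:
                   L          E          A          X
  I          0.06049     0.8174     0.4248      3.017
  C            1.332      3.996      3.996     -2.664
  E            1.392      4.813      4.421     0.3531
  solve Keq expr → x = -1.332; check Q = 9.2950e-06
Then remove 0.05085 M of X.
Step 2:
                   L          E          A          X
  I            1.392      4.813      4.421     0.3023
  C         -0.01813    -0.0544    -0.0544    0.03627
  E            1.374      4.759      4.366     0.3385
  solve Keq expr → x = 0.01813; check Q = 9.2950e-06
Then add 0.6972 M of A.
Step 3:
                   L          E          A          X
  I            1.374      4.759      5.063     0.3385
  C         -0.02896   -0.08689   -0.08689    0.05793
  E            1.345      4.672      4.977     0.3964
  solve Keq expr → x = 0.02896; check Q = 9.2950e-06

x = 0.02896 M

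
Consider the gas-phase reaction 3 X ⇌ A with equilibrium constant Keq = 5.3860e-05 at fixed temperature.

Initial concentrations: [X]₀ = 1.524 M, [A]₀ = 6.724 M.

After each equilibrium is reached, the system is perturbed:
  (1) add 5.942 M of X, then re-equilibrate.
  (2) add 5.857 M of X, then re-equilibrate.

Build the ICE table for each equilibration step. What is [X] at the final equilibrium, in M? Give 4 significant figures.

[X]_eq = 29.39 M

Q₀ = 1.9 vs Keq = 5.3860e-05 ⇒ Q>K, reverse
Step 1:
                  X         A
  Initial     1.524     6.724
  Change      18.81    -6.271
  Equil       20.34     0.453
  solve Keq expr → x = -6.271; check Q = 5.3860e-05
Then add 5.942 M of X.
Step 2:
                  X         A
  Initial     26.28     0.453
  Change     -1.192    0.3973
  Equil       25.09    0.8504
  solve Keq expr → x = 0.3973; check Q = 5.3860e-05
Then add 5.857 M of X.
Step 3:
                  X         A
  Initial     30.94    0.8504
  Change     -1.552    0.5172
  Equil       29.39     1.368
  solve Keq expr → x = 0.5172; check Q = 5.3860e-05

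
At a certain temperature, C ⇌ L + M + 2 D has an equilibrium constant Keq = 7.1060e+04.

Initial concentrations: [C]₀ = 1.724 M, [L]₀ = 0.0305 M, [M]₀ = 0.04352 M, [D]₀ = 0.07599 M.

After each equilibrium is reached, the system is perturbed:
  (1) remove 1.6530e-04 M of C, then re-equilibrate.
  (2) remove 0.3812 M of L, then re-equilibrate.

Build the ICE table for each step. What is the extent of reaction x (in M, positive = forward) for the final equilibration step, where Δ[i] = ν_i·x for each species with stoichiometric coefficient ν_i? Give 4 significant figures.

Q₀ = 4.4459e-06 vs Keq = 7.1060e+04 ⇒ Q<K, forward
Step 1:
                  C         L         M         D
  I           1.724    0.0305   0.04352   0.07599
  C          -1.723     1.723     1.723     3.447
  E       5.4129e-04     1.754     1.767     3.523
  solve Keq expr → x = 1.723; check Q = 7.1060e+04
Then remove 1.6530e-04 M of C.
Step 2:
                  C         L         M         D
  I       3.7599e-04     1.754     1.767     3.523
  C       1.6510e-04 -1.6510e-04 -1.6510e-04 -3.3019e-04
  E       5.4108e-04     1.754     1.767     3.523
  solve Keq expr → x = -1.6510e-04; check Q = 7.1060e+04
Then remove 0.3812 M of L.
Step 3:
                  C         L         M         D
  I       5.4108e-04     1.373     1.767     3.523
  C       -1.1749e-04 1.1749e-04 1.1749e-04 2.3498e-04
  E       4.2360e-04     1.373     1.767     3.523
  solve Keq expr → x = 1.1749e-04; check Q = 7.1060e+04

x = 1.1749e-04 M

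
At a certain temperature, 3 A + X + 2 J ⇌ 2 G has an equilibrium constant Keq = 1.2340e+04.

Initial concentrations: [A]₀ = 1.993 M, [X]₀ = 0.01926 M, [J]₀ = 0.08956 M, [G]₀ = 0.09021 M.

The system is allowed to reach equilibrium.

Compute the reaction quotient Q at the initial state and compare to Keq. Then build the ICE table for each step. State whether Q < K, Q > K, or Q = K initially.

Q₀ = 6.654; Q < K (proceeds forward)

Q₀ = 6.654 vs Keq = 1.2340e+04 ⇒ Q<K, forward
Step 1:
                   A          X          J          G
  Initial      1.993    0.01926    0.08956    0.09021
  Change    -0.05757   -0.01919   -0.03838    0.03838
  Equil        1.935 7.0557e-05    0.05118     0.1286
  solve Keq expr → x = 0.01919; check Q = 1.2340e+04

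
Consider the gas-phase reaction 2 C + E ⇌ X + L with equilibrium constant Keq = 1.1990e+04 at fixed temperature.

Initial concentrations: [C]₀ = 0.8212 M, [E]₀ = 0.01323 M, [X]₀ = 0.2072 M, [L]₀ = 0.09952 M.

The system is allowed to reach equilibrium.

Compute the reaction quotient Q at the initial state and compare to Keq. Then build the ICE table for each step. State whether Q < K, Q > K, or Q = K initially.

Q₀ = 2.311 vs Keq = 1.1990e+04 ⇒ Q<K, forward
Step 1:
                  C         E         X         L
  I          0.8212   0.01323    0.2072   0.09952
  C        -0.02645  -0.01323   0.01323   0.01323
  E          0.7947 3.2816e-06    0.2204    0.1127
  solve Keq expr → x = 0.01323; check Q = 1.1990e+04

Q₀ = 2.311; Q < K (proceeds forward)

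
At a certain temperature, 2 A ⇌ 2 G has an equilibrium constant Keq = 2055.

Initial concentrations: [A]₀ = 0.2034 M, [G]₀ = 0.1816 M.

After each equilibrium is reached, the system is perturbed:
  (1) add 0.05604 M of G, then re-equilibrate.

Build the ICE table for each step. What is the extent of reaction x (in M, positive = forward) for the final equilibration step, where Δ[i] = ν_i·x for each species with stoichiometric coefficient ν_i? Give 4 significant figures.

x = -6.0476e-04 M

Q₀ = 0.7971 vs Keq = 2055 ⇒ Q<K, forward
Step 1:
                  A         G
  I          0.2034    0.1816
  C         -0.1951    0.1951
  E         0.00831    0.3767
  solve Keq expr → x = 0.09755; check Q = 2055
Then add 0.05604 M of G.
Step 2:
                  A         G
  I         0.00831    0.4327
  C         0.00121  -0.00121
  E        0.009519    0.4315
  solve Keq expr → x = -6.0476e-04; check Q = 2055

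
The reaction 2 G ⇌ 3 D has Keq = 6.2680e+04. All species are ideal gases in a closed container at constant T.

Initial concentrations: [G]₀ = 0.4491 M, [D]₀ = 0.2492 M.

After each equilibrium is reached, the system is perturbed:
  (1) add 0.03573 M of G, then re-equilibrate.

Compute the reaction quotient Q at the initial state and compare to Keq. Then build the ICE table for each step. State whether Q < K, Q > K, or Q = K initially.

Q₀ = 0.07673 vs Keq = 6.2680e+04 ⇒ Q<K, forward
Step 1:
                   G          D
  I           0.4491     0.2492
  C          -0.4456     0.6684
  E         0.003511     0.9176
  solve Keq expr → x = 0.2228; check Q = 6.2680e+04
Then add 0.03573 M of G.
Step 2:
                   G          D
  I          0.03924     0.9176
  C         -0.03542    0.05313
  E          0.00382     0.9707
  solve Keq expr → x = 0.01771; check Q = 6.2680e+04

Q₀ = 0.07673; Q < K (proceeds forward)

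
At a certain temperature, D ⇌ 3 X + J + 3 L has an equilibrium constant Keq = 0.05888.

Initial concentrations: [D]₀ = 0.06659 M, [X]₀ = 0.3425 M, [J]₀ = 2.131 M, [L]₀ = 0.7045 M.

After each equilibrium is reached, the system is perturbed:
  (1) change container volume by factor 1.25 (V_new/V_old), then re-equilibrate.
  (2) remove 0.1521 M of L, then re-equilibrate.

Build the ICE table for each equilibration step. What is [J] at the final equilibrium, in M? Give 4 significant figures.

[J]_eq = 1.708 M

Q₀ = 0.4496 vs Keq = 0.05888 ⇒ Q>K, reverse
Step 1:
                    D           X           J           L
  Initial     0.06659      0.3425       2.131      0.7045
  Change      0.03518     -0.1055    -0.03518     -0.1055
  Equil        0.1018       0.237       2.096       0.599
  solve Keq expr → x = -0.03518; check Q = 0.05888
Then change container volume by factor 1.25 (V_new/V_old).
Step 2:
                    D           X           J           L
  Initial     0.08142      0.1896       1.677      0.4792
  Change     -0.01809     0.05426     0.01809     0.05426
  Equil       0.06333      0.2438       1.695      0.5334
  solve Keq expr → x = 0.01809; check Q = 0.05888
Then remove 0.1521 M of L.
Step 3:
                    D           X           J           L
  Initial     0.06333      0.2438       1.695      0.3813
  Change     -0.01344     0.04032     0.01344     0.04032
  Equil       0.04989      0.2841       1.708      0.4216
  solve Keq expr → x = 0.01344; check Q = 0.05888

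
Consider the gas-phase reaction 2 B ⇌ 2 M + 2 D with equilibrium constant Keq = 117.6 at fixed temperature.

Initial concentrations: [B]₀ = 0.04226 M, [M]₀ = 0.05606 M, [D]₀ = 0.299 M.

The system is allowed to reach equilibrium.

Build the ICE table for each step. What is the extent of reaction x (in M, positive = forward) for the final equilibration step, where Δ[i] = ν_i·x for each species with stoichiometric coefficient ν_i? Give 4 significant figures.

Q₀ = 0.1573 vs Keq = 117.6 ⇒ Q<K, forward
Step 1:
                  B         M         D
  I         0.04226   0.05606     0.299
  C        -0.03929   0.03929   0.03929
  E        0.002974   0.09535    0.3383
  solve Keq expr → x = 0.01964; check Q = 117.6

x = 0.01964 M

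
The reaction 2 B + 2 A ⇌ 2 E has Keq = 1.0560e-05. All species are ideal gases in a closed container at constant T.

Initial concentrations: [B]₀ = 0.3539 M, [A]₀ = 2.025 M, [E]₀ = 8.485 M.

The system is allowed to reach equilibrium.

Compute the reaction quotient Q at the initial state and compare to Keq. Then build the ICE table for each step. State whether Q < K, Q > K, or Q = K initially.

Q₀ = 140.2 vs Keq = 1.0560e-05 ⇒ Q>K, reverse
Step 1:
                    B           A           E
  Initial      0.3539       2.025       8.485
  Change        8.201       8.201      -8.201
  Equil         8.555       10.23      0.2843
  solve Keq expr → x = -4.1; check Q = 1.0560e-05

Q₀ = 140.2; Q > K (proceeds reverse)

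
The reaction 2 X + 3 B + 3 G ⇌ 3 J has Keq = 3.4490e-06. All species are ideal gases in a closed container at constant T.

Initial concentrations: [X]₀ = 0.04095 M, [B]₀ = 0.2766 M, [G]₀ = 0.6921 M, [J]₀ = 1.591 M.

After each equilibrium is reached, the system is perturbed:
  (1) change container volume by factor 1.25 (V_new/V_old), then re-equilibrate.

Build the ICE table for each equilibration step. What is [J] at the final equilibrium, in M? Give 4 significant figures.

[J]_eq = 0.03562 M

Q₀ = 3.4233e+05 vs Keq = 3.4490e-06 ⇒ Q>K, reverse
Step 1:
                  X         B         G         J
  init      0.04095    0.2766    0.6921     1.591
  Δ           1.019     1.528     1.528    -1.528
  eq           1.06     1.805      2.22   0.06292
  solve Keq expr → x = -0.5094; check Q = 3.4490e-06
Then change container volume by factor 1.25 (V_new/V_old).
Step 2:
                  X         B         G         J
  init       0.8477     1.444     1.776   0.05034
  Δ        0.009812   0.01472   0.01472  -0.01472
  eq         0.8575     1.458     1.791   0.03562
  solve Keq expr → x = -0.004906; check Q = 3.4490e-06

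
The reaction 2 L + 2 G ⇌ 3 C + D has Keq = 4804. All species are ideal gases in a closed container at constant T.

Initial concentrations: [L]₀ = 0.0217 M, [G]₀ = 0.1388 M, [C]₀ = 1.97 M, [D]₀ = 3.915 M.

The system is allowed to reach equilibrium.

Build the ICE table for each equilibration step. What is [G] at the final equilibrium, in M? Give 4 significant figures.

Q₀ = 3.2994e+06 vs Keq = 4804 ⇒ Q>K, reverse
Step 1:
                  L         G         C         D
  init       0.0217    0.1388      1.97     3.915
  Δ          0.1771    0.1771   -0.2656  -0.08855
  eq         0.1988    0.3159     1.704     3.826
  solve Keq expr → x = -0.08855; check Q = 4804

[G]_eq = 0.3159 M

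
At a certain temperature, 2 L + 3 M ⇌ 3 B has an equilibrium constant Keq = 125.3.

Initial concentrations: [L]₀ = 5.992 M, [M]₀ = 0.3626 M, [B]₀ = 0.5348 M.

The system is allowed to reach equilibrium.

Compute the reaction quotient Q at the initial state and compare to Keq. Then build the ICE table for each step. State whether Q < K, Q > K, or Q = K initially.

Q₀ = 0.08936 vs Keq = 125.3 ⇒ Q<K, forward
Step 1:
                  L         M         B
  I           5.992    0.3626    0.5348
  C         -0.2068   -0.3102    0.3102
  E           5.785    0.0524     0.845
  solve Keq expr → x = 0.1034; check Q = 125.3

Q₀ = 0.08936; Q < K (proceeds forward)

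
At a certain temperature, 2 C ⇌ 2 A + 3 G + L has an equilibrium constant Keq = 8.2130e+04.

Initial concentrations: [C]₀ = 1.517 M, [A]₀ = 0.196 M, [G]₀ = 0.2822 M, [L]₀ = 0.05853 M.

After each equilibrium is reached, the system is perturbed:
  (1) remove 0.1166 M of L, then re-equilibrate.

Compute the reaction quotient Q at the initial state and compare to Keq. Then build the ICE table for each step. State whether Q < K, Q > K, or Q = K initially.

Q₀ = 2.1958e-05 vs Keq = 8.2130e+04 ⇒ Q<K, forward
Step 1:
                    C           A           G           L
  init          1.517       0.196      0.2822     0.05853
  Δ            -1.496       1.496       2.244      0.7479
  eq          0.02128       1.692       2.526      0.8064
  solve Keq expr → x = 0.7479; check Q = 8.2130e+04
Then remove 0.1166 M of L.
Step 2:
                    C           A           G           L
  init        0.02128       1.692       2.526      0.6898
  Δ         -0.001542    0.001542    0.002314  7.7120e-04
  eq          0.01974       1.693       2.528      0.6906
  solve Keq expr → x = 7.7120e-04; check Q = 8.2130e+04

Q₀ = 2.1958e-05; Q < K (proceeds forward)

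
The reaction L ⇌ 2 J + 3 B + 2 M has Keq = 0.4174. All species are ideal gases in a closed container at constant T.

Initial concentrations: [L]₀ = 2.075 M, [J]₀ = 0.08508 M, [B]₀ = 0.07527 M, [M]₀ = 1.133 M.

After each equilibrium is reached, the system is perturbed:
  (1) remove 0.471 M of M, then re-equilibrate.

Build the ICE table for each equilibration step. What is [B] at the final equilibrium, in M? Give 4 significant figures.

Q₀ = 1.9097e-06 vs Keq = 0.4174 ⇒ Q<K, forward
Step 1:
                   L          J          B          M
  init         2.075    0.08508    0.07527      1.133
  Δ          -0.2696     0.5393     0.8089     0.5393
  eq           1.805     0.6244     0.8842      1.672
  solve Keq expr → x = 0.2696; check Q = 0.4174
Then remove 0.471 M of M.
Step 2:
                   L          J          B          M
  init         1.805     0.6244     0.8842      1.201
  Δ          -0.0339     0.0678     0.1017     0.0678
  eq           1.771     0.6922     0.9859      1.269
  solve Keq expr → x = 0.0339; check Q = 0.4174

[B]_eq = 0.9859 M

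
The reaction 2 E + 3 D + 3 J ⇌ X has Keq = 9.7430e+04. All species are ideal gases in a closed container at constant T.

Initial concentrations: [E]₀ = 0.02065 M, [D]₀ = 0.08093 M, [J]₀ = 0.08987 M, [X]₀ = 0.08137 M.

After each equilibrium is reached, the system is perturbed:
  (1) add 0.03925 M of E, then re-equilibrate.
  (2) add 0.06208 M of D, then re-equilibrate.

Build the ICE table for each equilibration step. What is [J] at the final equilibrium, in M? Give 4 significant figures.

[J]_eq = 0.1655 M

Q₀ = 4.9597e+08 vs Keq = 9.7430e+04 ⇒ Q>K, reverse
Step 1:
                   E          D          J          X
  init       0.02065    0.08093    0.08987    0.08137
  Δ          0.07248     0.1087     0.1087   -0.03624
  eq         0.09313     0.1896     0.1986    0.04513
  solve Keq expr → x = -0.03624; check Q = 9.7430e+04
Then add 0.03925 M of E.
Step 2:
                   E          D          J          X
  init        0.1324     0.1896     0.1986    0.04513
  Δ        -0.009456   -0.01418   -0.01418   0.004728
  eq          0.1229     0.1755     0.1844    0.04986
  solve Keq expr → x = 0.004728; check Q = 9.7430e+04
Then add 0.06208 M of D.
Step 3:
                   E          D          J          X
  init        0.1229     0.2375     0.1844    0.04986
  Δ          -0.0126   -0.01891   -0.01891   0.006302
  eq          0.1103     0.2186     0.1655    0.05616
  solve Keq expr → x = 0.006302; check Q = 9.7430e+04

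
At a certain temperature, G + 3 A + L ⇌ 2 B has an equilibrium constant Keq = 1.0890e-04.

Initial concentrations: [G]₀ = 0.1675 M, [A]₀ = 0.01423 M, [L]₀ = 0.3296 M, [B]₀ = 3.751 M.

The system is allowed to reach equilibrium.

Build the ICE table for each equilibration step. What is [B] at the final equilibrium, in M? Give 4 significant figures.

Q₀ = 8.8446e+07 vs Keq = 1.0890e-04 ⇒ Q>K, reverse
Step 1:
                  G         A         L         B
  Initial    0.1675   0.01423    0.3296     3.751
  Change       1.75     5.249      1.75    -3.499
  Equil       1.917     5.263     2.079    0.2516
  solve Keq expr → x = -1.75; check Q = 1.0890e-04

[B]_eq = 0.2516 M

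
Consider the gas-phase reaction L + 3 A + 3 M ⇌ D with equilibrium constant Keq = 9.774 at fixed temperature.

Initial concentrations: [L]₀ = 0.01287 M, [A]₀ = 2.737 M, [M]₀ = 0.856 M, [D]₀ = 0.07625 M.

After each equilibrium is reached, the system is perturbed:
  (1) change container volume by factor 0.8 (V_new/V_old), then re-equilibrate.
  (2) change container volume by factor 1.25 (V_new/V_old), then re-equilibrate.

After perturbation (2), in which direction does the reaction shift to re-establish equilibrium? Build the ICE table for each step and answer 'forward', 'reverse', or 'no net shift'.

Q₀ = 0.4607 vs Keq = 9.774 ⇒ Q<K, forward
Step 1:
                   L          A          M          D
  Initial    0.01287      2.737      0.856    0.07625
  Change    -0.01204   -0.03611   -0.03611    0.01204
  Equil   8.3186e-04      2.701     0.8199    0.08829
  solve Keq expr → x = 0.01204; check Q = 9.774
Then change container volume by factor 0.8 (V_new/V_old).
Step 2:
                   L          A          M          D
  Initial    0.00104      3.376      1.025     0.1104
  Change  -7.6295e-04  -0.002289  -0.002289 7.6295e-04
  Equil   2.7688e-04      3.374      1.023     0.1111
  solve Keq expr → x = 7.6295e-04; check Q = 9.774
Then change container volume by factor 1.25 (V_new/V_old).
Step 3:
                   L          A          M          D
  Initial 2.2150e-04      2.699     0.8181     0.0889
  Change  6.1036e-04   0.001831   0.001831 -6.1036e-04
  Equil   8.3186e-04      2.701     0.8199    0.08829
  solve Keq expr → x = -6.1036e-04; check Q = 9.774

Direction: reverse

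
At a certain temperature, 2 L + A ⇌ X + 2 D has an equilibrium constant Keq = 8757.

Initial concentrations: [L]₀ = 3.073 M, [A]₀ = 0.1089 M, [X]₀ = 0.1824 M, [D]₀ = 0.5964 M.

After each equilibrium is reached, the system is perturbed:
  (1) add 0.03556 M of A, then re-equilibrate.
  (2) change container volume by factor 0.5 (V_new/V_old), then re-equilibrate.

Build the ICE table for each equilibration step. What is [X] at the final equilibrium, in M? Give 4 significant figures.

Q₀ = 0.06309 vs Keq = 8757 ⇒ Q<K, forward
Step 1:
                   L          A          X          D
  I            3.073     0.1089     0.1824     0.5964
  C          -0.2178    -0.1089     0.1089     0.2178
  E            2.855 2.7050e-06     0.2913     0.8142
  solve Keq expr → x = 0.1089; check Q = 8757
Then add 0.03556 M of A.
Step 2:
                   L          A          X          D
  I            2.855    0.03556     0.2913     0.8142
  C         -0.07112   -0.03556    0.03556    0.07112
  E            2.784 3.7742e-06     0.3269     0.8853
  solve Keq expr → x = 0.03556; check Q = 8757
Then change container volume by factor 0.5 (V_new/V_old).
Step 3:
                   L          A          X          D
  I            5.568 7.5485e-06     0.6537      1.771
  C                0          0          0          0
  E            5.568 7.5485e-06     0.6537      1.771
  solve Keq expr → x = 0; check Q = 8757

[X]_eq = 0.6537 M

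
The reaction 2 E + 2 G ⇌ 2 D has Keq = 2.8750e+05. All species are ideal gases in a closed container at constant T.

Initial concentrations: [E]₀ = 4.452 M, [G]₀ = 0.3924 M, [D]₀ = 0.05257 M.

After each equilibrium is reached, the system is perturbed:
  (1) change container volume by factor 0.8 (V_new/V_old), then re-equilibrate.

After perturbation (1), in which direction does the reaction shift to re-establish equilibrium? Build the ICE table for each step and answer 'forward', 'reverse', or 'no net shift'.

Q₀ = 9.0554e-04 vs Keq = 2.8750e+05 ⇒ Q<K, forward
Step 1:
                   E          G          D
  init         4.452     0.3924    0.05257
  Δ          -0.3922    -0.3922     0.3922
  eq            4.06 2.0432e-04     0.4448
  solve Keq expr → x = 0.1961; check Q = 2.8750e+05
Then change container volume by factor 0.8 (V_new/V_old).
Step 2:
                   E          G          D
  init         5.075 2.5540e-04      0.556
  Δ       -5.1059e-05 -5.1059e-05 5.1059e-05
  eq           5.075 2.0434e-04      0.556
  solve Keq expr → x = 2.5529e-05; check Q = 2.8750e+05

Direction: forward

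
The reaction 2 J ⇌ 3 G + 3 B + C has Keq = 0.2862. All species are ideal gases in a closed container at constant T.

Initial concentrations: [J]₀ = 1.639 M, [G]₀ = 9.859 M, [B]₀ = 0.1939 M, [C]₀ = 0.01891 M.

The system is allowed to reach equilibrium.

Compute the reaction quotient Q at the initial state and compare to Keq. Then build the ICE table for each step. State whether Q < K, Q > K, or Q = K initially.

Q₀ = 0.04918; Q < K (proceeds forward)

Q₀ = 0.04918 vs Keq = 0.2862 ⇒ Q<K, forward
Step 1:
                   J          G          B          C
  I            1.639      9.859     0.1939    0.01891
  C         -0.04517    0.06775    0.06775    0.02258
  E            1.594      9.927     0.2616    0.04149
  solve Keq expr → x = 0.02258; check Q = 0.2862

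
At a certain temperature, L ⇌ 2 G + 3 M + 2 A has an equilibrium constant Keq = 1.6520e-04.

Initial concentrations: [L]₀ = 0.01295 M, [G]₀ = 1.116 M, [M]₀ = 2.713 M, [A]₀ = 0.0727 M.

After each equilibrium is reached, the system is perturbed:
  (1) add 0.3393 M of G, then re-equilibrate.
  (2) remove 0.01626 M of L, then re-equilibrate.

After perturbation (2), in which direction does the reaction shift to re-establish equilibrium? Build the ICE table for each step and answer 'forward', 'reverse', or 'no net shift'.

Direction: reverse

Q₀ = 10.15 vs Keq = 1.6520e-04 ⇒ Q>K, reverse
Step 1:
                  L         G         M         A
  init      0.01295     1.116     2.713    0.0727
  Δ         0.03603  -0.07205   -0.1081  -0.07205
  eq        0.04898     1.044     2.605 6.4808e-04
  solve Keq expr → x = -0.03603; check Q = 1.6520e-04
Then add 0.3393 M of G.
Step 2:
                  L         G         M         A
  init      0.04898     1.383     2.605 6.4808e-04
  Δ       7.9225e-05 -1.5845e-04 -2.3767e-04 -1.5845e-04
  eq        0.04906     1.383     2.605 4.8963e-04
  solve Keq expr → x = -7.9225e-05; check Q = 1.6520e-04
Then remove 0.01626 M of L.
Step 3:
                  L         G         M         A
  init       0.0328     1.383     2.605 4.8963e-04
  Δ       4.4480e-05 -8.8960e-05 -1.3344e-04 -8.8960e-05
  eq        0.03284     1.383     2.605 4.0067e-04
  solve Keq expr → x = -4.4480e-05; check Q = 1.6520e-04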